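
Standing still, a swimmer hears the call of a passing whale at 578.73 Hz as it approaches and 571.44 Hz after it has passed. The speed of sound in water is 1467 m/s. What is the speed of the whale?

f₁/f₂ = (v + v_s)/(v − v_s), so v_s = v · (f₁ − f₂)/(f₁ + f₂).
v_s = 1467 × (578.73 − 571.44)/(578.73 + 571.44) = 1467 × 7.29/1150.17 ≈ 9.3 m/s.

9.3 m/s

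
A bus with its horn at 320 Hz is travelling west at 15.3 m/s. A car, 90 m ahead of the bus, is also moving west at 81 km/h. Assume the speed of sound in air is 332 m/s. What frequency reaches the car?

81 km/h = 22.5 m/s.
The car is ahead, so the bus is moving toward it while the car is moving away from the bus.
General Doppler shift: f' = f · (v − v_o)/(v − v_s).
f' = 320 × (332 − 22.5)/(332 − 15.3) = 320 × 309.5/316.7 ≈ 313 Hz.

313 Hz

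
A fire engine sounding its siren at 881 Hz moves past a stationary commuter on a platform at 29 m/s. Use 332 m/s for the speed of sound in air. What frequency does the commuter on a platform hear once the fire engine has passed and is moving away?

Receding: f₂ = f · v/(v + v_s) = 881 × 332/361 ≈ 810 Hz.

810 Hz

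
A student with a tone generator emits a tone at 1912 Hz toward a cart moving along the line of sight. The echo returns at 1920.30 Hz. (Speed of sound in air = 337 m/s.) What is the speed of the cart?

Double Doppler shift off a moving reflector: f₂ = f₀ · (v + u)/(v − u) (u > 0 toward emitter).
Rearranging, u = v · (f₂ − f₀)/(f₂ + f₀) = 337 × 8.30/3832.30 ≈ 0.73 m/s.
So the cart is moving at 0.73 m/s toward the emitter.

0.73 m/s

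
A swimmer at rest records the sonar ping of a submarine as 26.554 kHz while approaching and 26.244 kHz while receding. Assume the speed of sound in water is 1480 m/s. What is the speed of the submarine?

8.7 m/s

f₁/f₂ = (v + v_s)/(v − v_s), so v_s = v · (f₁ − f₂)/(f₁ + f₂).
v_s = 1480 × (26.554 − 26.244)/(26.554 + 26.244) = 1480 × 0.310/52.798 ≈ 8.7 m/s.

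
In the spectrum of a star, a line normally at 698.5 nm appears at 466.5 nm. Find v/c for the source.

0.383c

λ'/λ₀ = 0.6679 < 1 (blueshift), so the source is approaching.
λ'/λ₀ = √((1 − β)/(1 + β)) for an approaching source ⇒ β = (1 − r²)/(1 + r²) with r = λ'/λ₀.
β = (1 − 0.4460)/(1 + 0.4460) ≈ 0.383.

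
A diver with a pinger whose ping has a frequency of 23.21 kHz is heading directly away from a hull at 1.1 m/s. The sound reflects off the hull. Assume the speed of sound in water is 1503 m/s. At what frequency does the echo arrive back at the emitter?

23.2 kHz

The hull receives the sound from a moving source: f₁ = f₀ · v/(v + v_e) = 23.21 × 1503/1504.1 ≈ 23.2 kHz.
On the return leg the diver with a pinger is a moving observer: f₂ = f₁ · (v − v_e)/v = 23.2 × 1501.9/1503 ≈ 23.2 kHz.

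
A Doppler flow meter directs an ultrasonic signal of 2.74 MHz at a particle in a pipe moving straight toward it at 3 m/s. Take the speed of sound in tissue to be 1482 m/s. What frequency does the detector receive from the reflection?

At the particle in a pipe (a moving observer), f₁ = f₀ · (v + u)/v = 2.74 × 1485/1482 ≈ 2.746 MHz.
The reflection then acts as a moving source: f₂ = f₁ · v/(v − u) ≈ 2.751 MHz.

2.751 MHz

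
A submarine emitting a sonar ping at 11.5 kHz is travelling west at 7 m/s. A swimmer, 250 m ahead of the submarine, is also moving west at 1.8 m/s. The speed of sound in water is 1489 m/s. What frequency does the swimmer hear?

The swimmer is ahead, so the submarine is moving toward it while the swimmer is moving away from the submarine.
General Doppler shift: f' = f · (v − v_o)/(v − v_s).
f' = 11.5 × (1489 − 1.8)/(1489 − 7) = 11.5 × 1487.2/1482 ≈ 11.54 kHz.

11.54 kHz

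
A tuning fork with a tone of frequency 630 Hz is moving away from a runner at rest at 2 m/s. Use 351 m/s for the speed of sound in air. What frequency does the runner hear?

626 Hz

Moving source, stationary observer: f' = f · v/(v + v_s) since the source is receding.
f' = 630 × 351/(351 + 2) = 630 × 351/353 ≈ 626 Hz.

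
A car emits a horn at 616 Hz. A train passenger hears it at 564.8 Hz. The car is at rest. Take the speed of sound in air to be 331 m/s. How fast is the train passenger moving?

f' < f, so the train passenger is receding.
f' = f · (v − v_o)/v ⇒ v_o = v · |f'/f − 1|.
v_o = 331 × |564.8/616 − 1| = 331 × 0.08312 ≈ 28 m/s.

28 m/s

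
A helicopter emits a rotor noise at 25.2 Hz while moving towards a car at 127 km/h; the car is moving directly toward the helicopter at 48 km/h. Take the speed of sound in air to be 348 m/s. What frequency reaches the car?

127 km/h = 35.28 m/s; 48 km/h = 13.33 m/s.
Both move, so f' = f · (v + v_o)/(v − v_s).
f' = 25.2 × (348 + 13.33)/(348 − 35.28) = 25.2 × 361.33/312.72 ≈ 29.1 Hz.

29.1 Hz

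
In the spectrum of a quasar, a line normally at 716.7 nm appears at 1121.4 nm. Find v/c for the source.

0.420

λ'/λ₀ = 1.5647 > 1 (redshift), so the source is receding.
λ'/λ₀ = √((1 + β)/(1 − β)) for a receding source ⇒ β = (r² − 1)/(r² + 1) with r = λ'/λ₀.
β = (2.4482 − 1)/(2.4482 + 1) ≈ 0.420.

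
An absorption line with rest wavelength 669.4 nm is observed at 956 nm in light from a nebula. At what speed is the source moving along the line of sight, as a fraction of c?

0.342c

λ'/λ₀ = 1.4281 > 1 (redshift), so the source is receding.
λ'/λ₀ = √((1 + β)/(1 − β)) for a receding source ⇒ β = (r² − 1)/(r² + 1) with r = λ'/λ₀.
β = (2.0396 − 1)/(2.0396 + 1) ≈ 0.342.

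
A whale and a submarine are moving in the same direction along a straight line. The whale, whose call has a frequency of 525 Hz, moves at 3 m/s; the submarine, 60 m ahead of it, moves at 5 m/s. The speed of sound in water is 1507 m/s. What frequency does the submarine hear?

The submarine is ahead, so the whale is moving toward it while the submarine is moving away from the whale.
With source approaching and observer receding, f' = f · (v − v_o)/(v − v_s).
f' = 525 × (1507 − 5)/(1507 − 3) = 525 × 1502/1504 ≈ 524 Hz.

524 Hz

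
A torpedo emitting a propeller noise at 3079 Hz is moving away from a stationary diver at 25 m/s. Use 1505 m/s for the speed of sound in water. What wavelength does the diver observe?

49.7 cm

With the source moving away from a stationary observer, f' = f · v/(v + v_s).
f' = 3079 × 1505/(1505 + 25) ≈ 3029 Hz.
λ' = v/f' = 1505/3028.69 ≈ 49.7 cm.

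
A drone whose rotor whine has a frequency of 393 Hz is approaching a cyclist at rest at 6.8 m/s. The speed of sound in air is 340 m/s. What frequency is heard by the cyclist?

401 Hz

With the source moving toward a stationary observer, f' = f · v/(v − v_s).
f' = 393 × 340/(340 − 6.8) = 393 × 340/333.2 ≈ 401 Hz.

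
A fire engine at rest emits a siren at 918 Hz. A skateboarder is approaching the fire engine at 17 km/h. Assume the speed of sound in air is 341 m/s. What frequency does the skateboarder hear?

17 km/h = 4.722 m/s.
Moving observer, stationary source: f' = f · (v + v_o)/v.
f' = 918 × (341 + 4.722)/341 = 918 × 345.72/341 ≈ 931 Hz.

931 Hz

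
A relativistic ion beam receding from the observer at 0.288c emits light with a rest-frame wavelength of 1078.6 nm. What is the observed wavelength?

Relativistic Doppler for wavelength: λ' = λ₀ · √((1 + β)/(1 − β)).
λ' = 1078.6 × √(1.2880/0.7120) = 1078.6 × 1.34499 ≈ 1450.7 nm.

1450.7 nm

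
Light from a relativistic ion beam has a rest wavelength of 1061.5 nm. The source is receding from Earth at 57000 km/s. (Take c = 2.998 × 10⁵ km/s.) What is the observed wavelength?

1286.8 nm

β = v/c = 57000/299800 = 0.1901.
Relativistic Doppler for wavelength: λ' = λ₀ · √((1 + β)/(1 − β)).
λ' = 1061.5 × √(1.1901/0.8099) = 1061.5 × 1.21224 ≈ 1286.8 nm.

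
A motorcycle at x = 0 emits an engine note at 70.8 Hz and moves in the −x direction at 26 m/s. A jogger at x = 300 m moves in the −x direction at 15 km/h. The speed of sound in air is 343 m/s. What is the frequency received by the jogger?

67 Hz

15 km/h = 4.167 m/s.
The observer lies on the +x side, so the source is heading away from the observer and the observer is heading toward the source.
Both move, so f' = f · (v + v_o)/(v + v_s).
f' = 70.8 × (343 + 4.167)/(343 + 26) = 70.8 × 347.17/369 ≈ 67 Hz.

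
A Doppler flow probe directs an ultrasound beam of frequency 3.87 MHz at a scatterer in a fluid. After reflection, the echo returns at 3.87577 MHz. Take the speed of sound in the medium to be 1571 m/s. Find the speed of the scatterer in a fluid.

1.17 m/s

Double Doppler shift off a moving reflector: f₂ = f₀ · (v + u)/(v − u) (u > 0 toward emitter).
Rearranging, u = v · (f₂ − f₀)/(f₂ + f₀) = 1571 × 0.00577/7.74577 ≈ 1.17 m/s.
So the scatterer in a fluid is moving at 1.17 m/s toward the emitter.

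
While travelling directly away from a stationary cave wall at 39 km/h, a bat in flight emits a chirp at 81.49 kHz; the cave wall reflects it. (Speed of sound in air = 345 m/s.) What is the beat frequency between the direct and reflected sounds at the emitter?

4962 Hz

39 km/h = 10.83 m/s.
The cave wall receives the sound from a moving source: f₁ = f₀ · v/(v + v_e) = 81.49 × 345/355.83 ≈ 79.01 kHz.
On the return leg the bat in flight is a moving observer: f₂ = f₁ · (v − v_e)/v = 79.01 × 334.17/345 ≈ 76.53 kHz.
Equivalently f₂ = f₀ · (v − v_e)/(v + v_e).
Beat against the emitted tone (with f₀ = 81490 Hz): |f₂ − f₀| = 2v_e·f₀/(v + v_e) = 2 × 10.83 × 81490/355.83 ≈ 4962 Hz.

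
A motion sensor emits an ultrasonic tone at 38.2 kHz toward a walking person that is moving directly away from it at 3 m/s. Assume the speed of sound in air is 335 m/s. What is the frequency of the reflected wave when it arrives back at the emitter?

The walking person first receives the wave as a moving observer: f₁ = f₀ · (v − u)/v = 38.2 × (335 − 3)/335 ≈ 37.9 kHz.
The reflection then acts as a moving source: f₂ = f₁ · v/(v + u) ≈ 37.5 kHz.
Equivalently f₂ = f₀ · (v − u)/(v + u).

37.5 kHz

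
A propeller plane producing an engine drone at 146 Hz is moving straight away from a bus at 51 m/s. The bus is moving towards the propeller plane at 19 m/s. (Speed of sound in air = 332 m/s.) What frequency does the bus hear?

General Doppler shift: f' = f · (v + v_o)/(v + v_s).
f' = 146 × (332 + 19)/(332 + 51) = 146 × 351/383 ≈ 134 Hz.

134 Hz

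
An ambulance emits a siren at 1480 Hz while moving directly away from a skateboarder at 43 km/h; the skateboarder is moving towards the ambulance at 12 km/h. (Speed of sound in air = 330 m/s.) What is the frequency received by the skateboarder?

43 km/h = 11.94 m/s; 12 km/h = 3.333 m/s.
General Doppler shift: f' = f · (v + v_o)/(v + v_s).
f' = 1480 × (330 + 3.333)/(330 + 11.94) = 1480 × 333.33/341.94 ≈ 1443 Hz.

1443 Hz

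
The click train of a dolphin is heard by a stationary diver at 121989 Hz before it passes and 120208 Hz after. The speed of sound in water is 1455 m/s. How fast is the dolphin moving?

f₁/f₂ = (v + v_s)/(v − v_s), so v_s = v · (f₁ − f₂)/(f₁ + f₂).
v_s = 1455 × (121989 − 120208)/(121989 + 120208) = 1455 × 1781/242197 ≈ 10.7 m/s.

10.7 m/s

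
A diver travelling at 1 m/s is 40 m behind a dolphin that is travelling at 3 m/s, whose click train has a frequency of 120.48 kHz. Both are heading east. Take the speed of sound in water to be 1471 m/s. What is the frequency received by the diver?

The diver is behind, so the dolphin is moving away from it while the diver is moving toward the dolphin.
General Doppler shift: f' = f · (v + v_o)/(v + v_s).
f' = 120.48 × (1471 + 1)/(1471 + 3) = 120.48 × 1472/1474 ≈ 120.3 kHz.

120.3 kHz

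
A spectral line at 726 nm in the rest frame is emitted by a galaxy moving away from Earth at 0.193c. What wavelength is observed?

Relativistic Doppler for wavelength: λ' = λ₀ · √((1 + β)/(1 − β)).
λ' = 726 × √(1.1930/0.8070) = 726 × 1.21586 ≈ 882.7 nm.

882.7 nm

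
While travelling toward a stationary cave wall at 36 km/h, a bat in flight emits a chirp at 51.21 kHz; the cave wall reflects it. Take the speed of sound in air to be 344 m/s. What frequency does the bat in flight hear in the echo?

36 km/h = 10 m/s.
The cave wall receives the sound from a moving source: f₁ = f₀ · v/(v − v_e) = 51.21 × 344/334 ≈ 52.7 kHz.
On the return leg the bat in flight is a moving observer: f₂ = f₁ · (v + v_e)/v = 52.7 × 354/344 ≈ 54.3 kHz.
Equivalently f₂ = f₀ · (v + v_e)/(v − v_e).

54.3 kHz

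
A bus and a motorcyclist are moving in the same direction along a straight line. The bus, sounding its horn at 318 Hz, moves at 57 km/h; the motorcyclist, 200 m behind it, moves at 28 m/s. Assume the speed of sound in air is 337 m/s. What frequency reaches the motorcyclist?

57 km/h = 15.83 m/s.
The motorcyclist is behind, so the bus is moving away from it while the motorcyclist is moving toward the bus.
Both move, so f' = f · (v + v_o)/(v + v_s).
f' = 318 × (337 + 28)/(337 + 15.83) = 318 × 365/352.83 ≈ 329 Hz.

329 Hz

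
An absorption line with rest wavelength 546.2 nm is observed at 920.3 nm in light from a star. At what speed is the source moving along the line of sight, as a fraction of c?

λ'/λ₀ = 1.6849 > 1 (redshift), so the source is receding.
λ'/λ₀ = √((1 + β)/(1 − β)) for a receding source ⇒ β = (r² − 1)/(r² + 1) with r = λ'/λ₀.
β = (2.8389 − 1)/(2.8389 + 1) ≈ 0.479.

0.479c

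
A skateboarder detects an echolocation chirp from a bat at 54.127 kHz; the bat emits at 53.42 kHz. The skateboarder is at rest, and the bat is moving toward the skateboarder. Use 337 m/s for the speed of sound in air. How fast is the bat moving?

f' = f · v/(v − v_s) ⇒ v_s = v · |1 − f/f'|.
v_s = 337 × |1 − 53.42/54.127| = 337 × 0.01306 ≈ 4.4 m/s.

4.4 m/s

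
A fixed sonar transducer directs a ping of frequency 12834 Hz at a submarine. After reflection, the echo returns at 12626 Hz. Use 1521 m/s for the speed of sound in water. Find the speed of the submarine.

Double Doppler shift off a moving reflector: f₂ = f₀ · (v + u)/(v − u) (u > 0 toward emitter).
Rearranging, u = v · (f₂ − f₀)/(f₂ + f₀) = 1521 × -208/25460 ≈ -12.4 m/s.
So the submarine is moving at 12.4 m/s away from the emitter.

12.4 m/s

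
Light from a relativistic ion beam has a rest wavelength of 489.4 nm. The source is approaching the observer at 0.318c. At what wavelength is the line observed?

352.0 nm

Relativistic Doppler for wavelength: λ' = λ₀ · √((1 − β)/(1 + β)).
λ' = 489.4 × √(0.6820/1.3180) = 489.4 × 0.71934 ≈ 352.0 nm.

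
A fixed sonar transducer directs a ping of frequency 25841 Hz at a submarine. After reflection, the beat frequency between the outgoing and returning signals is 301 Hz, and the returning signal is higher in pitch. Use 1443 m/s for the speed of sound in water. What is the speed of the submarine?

8.4 m/s

Double Doppler shift off a moving reflector: f₂ = f₀ · (v + u)/(v − u) (u > 0 toward emitter).
Returning signal is higher, so f₂ = f₀ + Δf = 25841 + 301 = 26142 Hz.
Rearranging, u = v · (f₂ − f₀)/(f₂ + f₀) = 1443 × 301/51983 ≈ 8.4 m/s.
So the submarine is moving at 8.4 m/s toward the emitter.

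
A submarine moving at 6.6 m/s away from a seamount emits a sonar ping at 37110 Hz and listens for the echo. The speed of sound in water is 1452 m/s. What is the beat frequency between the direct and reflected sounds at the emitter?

The seamount receives the sound from a moving source: f₁ = f₀ · v/(v + v_e) = 37110 × 1452/1458.6 ≈ 36942 Hz.
On the return leg the submarine is a moving observer: f₂ = f₁ · (v − v_e)/v = 36942 × 1445.4/1452 ≈ 36774 Hz.
Beat against the emitted tone: |f₂ − f₀| = 2v_e·f₀/(v + v_e) = 2 × 6.6 × 37110/1458.6 ≈ 336 Hz.

336 Hz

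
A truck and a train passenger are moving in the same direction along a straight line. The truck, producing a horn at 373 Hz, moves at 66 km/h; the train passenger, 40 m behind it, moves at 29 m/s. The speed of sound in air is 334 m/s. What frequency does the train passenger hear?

66 km/h = 18.33 m/s.
The train passenger is behind, so the truck is moving away from it while the train passenger is moving toward the truck.
Both move, so f' = f · (v + v_o)/(v + v_s).
f' = 373 × (334 + 29)/(334 + 18.33) = 373 × 363/352.33 ≈ 384 Hz.

384 Hz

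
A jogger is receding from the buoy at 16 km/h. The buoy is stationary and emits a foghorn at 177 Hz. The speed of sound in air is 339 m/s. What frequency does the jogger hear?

16 km/h = 4.444 m/s.
Only the observer moves, away from the source, so f' = f · (v − v_o)/v.
f' = 177 × (339 − 4.444)/339 = 177 × 334.56/339 ≈ 175 Hz.

175 Hz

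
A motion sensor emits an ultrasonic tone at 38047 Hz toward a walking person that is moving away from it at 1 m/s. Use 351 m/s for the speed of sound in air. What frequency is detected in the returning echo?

37831 Hz

At the walking person (a moving observer), f₁ = f₀ · (v − u)/v = 38047 × 350/351 ≈ 37939 Hz.
The reflection then acts as a moving source: f₂ = f₁ · v/(v + u) ≈ 37831 Hz.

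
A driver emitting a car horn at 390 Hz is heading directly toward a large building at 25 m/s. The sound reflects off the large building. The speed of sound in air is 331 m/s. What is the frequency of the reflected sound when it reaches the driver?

454 Hz

The large building receives the sound from a moving source: f₁ = f₀ · v/(v − v_e) = 390 × 331/306 ≈ 422 Hz.
On the return leg the driver is a moving observer: f₂ = f₁ · (v + v_e)/v = 422 × 356/331 ≈ 454 Hz.
Equivalently f₂ = f₀ · (v + v_e)/(v − v_e).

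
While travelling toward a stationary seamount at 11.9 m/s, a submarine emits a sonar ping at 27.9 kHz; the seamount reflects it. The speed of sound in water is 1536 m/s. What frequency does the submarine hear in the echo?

The seamount receives the sound from a moving source: f₁ = f₀ · v/(v − v_e) = 27.9 × 1536/1524.1 ≈ 28.1 kHz.
On the return leg the submarine is a moving observer: f₂ = f₁ · (v + v_e)/v = 28.1 × 1547.9/1536 ≈ 28.3 kHz.
Equivalently f₂ = f₀ · (v + v_e)/(v − v_e).

28.3 kHz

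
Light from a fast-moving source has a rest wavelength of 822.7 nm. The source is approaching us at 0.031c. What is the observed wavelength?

Relativistic Doppler for wavelength: λ' = λ₀ · √((1 − β)/(1 + β)).
λ' = 822.7 × √(0.9690/1.0310) = 822.7 × 0.96947 ≈ 797.6 nm.

797.6 nm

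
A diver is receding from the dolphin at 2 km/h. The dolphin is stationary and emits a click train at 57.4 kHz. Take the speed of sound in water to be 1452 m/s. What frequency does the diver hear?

57.4 kHz

2 km/h = 0.5556 m/s.
Moving observer, stationary source: f' = f · (v − v_o)/v.
f' = 57.4 × (1452 − 0.5556)/1452 = 57.4 × 1451.4/1452 ≈ 57.4 kHz.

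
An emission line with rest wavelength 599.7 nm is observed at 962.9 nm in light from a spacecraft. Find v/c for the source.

λ'/λ₀ = 1.6056 > 1 (redshift), so the source is receding.
λ'/λ₀ = √((1 + β)/(1 − β)) for a receding source ⇒ β = (r² − 1)/(r² + 1) with r = λ'/λ₀.
β = (2.5781 − 1)/(2.5781 + 1) ≈ 0.441.

0.441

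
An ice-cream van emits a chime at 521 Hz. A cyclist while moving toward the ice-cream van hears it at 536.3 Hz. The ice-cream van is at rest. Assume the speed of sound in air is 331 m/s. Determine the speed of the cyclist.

f' = f · (v + v_o)/v ⇒ v_o = v · |f'/f − 1|.
v_o = 331 × |536.3/521 − 1| = 331 × 0.02937 ≈ 9.7 m/s.

9.7 m/s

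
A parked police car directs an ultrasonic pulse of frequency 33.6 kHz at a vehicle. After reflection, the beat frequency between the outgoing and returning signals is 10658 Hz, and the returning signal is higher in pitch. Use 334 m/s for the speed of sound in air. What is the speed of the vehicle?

46 m/s

Double Doppler shift off a moving reflector: f₂ = f₀ · (v + u)/(v − u) (u > 0 toward emitter).
Returning signal is higher, so f₂ = f₀ + Δf = 33600 + 10658 = 44258 Hz.
Rearranging, u = v · (f₂ − f₀)/(f₂ + f₀) = 334 × 10658/77858 ≈ 46 m/s.
So the vehicle is moving at 46 m/s toward the emitter.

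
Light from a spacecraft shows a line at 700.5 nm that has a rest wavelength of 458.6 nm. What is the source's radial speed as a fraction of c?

λ'/λ₀ = 1.5275 > 1 (redshift), so the source is receding.
λ'/λ₀ = √((1 + β)/(1 − β)) for a receding source ⇒ β = (r² − 1)/(r² + 1) with r = λ'/λ₀.
β = (2.3332 − 1)/(2.3332 + 1) ≈ 0.400.

0.400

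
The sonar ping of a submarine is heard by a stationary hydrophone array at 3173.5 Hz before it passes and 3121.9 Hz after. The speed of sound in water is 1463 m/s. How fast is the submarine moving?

f₁/f₂ = (v + v_s)/(v − v_s), so v_s = v · (f₁ − f₂)/(f₁ + f₂).
v_s = 1463 × (3173.5 − 3121.9)/(3173.5 + 3121.9) = 1463 × 51.6/6295.4 ≈ 12.0 m/s.

12.0 m/s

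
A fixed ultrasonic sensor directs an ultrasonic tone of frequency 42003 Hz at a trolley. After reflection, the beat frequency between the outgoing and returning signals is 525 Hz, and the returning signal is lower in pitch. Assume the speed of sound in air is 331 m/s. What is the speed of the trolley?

Double Doppler shift off a moving reflector: f₂ = f₀ · (v + u)/(v − u) (u > 0 toward emitter).
Returning signal is lower, so f₂ = f₀ − Δf = 42003 − 525 = 41478 Hz.
Rearranging, u = v · (f₂ − f₀)/(f₂ + f₀) = 331 × -525/83481 ≈ -2.08 m/s.
So the trolley is moving at 2.08 m/s away from the emitter.

2.08 m/s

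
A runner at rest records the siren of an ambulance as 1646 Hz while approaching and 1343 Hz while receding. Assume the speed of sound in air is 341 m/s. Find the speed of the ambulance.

f₁/f₂ = (v + v_s)/(v − v_s), so v_s = v · (f₁ − f₂)/(f₁ + f₂).
v_s = 341 × (1646 − 1343)/(1646 + 1343) = 341 × 303/2989 ≈ 35 m/s.

35 m/s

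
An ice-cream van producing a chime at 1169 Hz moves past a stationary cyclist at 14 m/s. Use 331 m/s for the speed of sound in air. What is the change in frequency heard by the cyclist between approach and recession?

99.1 Hz

Approaching: f₁ = f · v/(v − v_s) = 1169 × 331/317 ≈ 1220.6 Hz.
Receding: f₂ = f · v/(v + v_s) = 1169 × 331/345 ≈ 1121.6 Hz.
Drop: f₁ − f₂ = 2f·v·v_s/(v² − v_s²) = 2 × 1169 × 331 × 14/(331² − 14²) ≈ 99.1 Hz.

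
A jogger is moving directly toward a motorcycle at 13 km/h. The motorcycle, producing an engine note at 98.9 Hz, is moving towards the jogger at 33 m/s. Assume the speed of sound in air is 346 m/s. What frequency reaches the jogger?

13 km/h = 3.611 m/s.
General Doppler shift: f' = f · (v + v_o)/(v − v_s).
f' = 98.9 × (346 + 3.611)/(346 − 33) = 98.9 × 349.61/313 ≈ 110 Hz.

110 Hz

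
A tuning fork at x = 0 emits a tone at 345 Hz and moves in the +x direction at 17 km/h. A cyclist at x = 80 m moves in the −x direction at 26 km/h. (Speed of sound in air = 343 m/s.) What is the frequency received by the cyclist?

357 Hz

17 km/h = 4.722 m/s; 26 km/h = 7.222 m/s.
The observer lies on the +x side, so the source is heading toward the observer and the observer is heading toward the source.
Both move, so f' = f · (v + v_o)/(v − v_s).
f' = 345 × (343 + 7.222)/(343 − 4.722) = 345 × 350.22/338.28 ≈ 357 Hz.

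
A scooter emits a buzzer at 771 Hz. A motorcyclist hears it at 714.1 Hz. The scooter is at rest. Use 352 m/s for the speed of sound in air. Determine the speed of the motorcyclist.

26 m/s

f' < f, so the motorcyclist is receding.
f' = f · (v − v_o)/v ⇒ v_o = v · |f'/f − 1|.
v_o = 352 × |714.1/771 − 1| = 352 × 0.0738 ≈ 26 m/s.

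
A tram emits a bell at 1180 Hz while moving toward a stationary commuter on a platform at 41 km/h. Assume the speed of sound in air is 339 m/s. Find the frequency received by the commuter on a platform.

41 km/h = 11.39 m/s.
Moving source, stationary observer: f' = f · v/(v − v_s) since the source is approaching.
f' = 1180 × 339/(339 − 11.39) = 1180 × 339/327.6 ≈ 1221 Hz.

1221 Hz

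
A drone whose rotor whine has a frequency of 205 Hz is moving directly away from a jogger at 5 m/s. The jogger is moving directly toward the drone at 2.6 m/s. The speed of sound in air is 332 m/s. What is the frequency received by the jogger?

204 Hz

General Doppler shift: f' = f · (v + v_o)/(v + v_s).
f' = 205 × (332 + 2.6)/(332 + 5) = 205 × 334.6/337 ≈ 204 Hz.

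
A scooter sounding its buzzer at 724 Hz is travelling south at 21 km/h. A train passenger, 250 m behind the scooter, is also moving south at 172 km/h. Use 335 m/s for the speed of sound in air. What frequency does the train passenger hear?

813 Hz

21 km/h = 5.833 m/s; 172 km/h = 47.78 m/s.
The train passenger is behind, so the scooter is moving away from it while the train passenger is moving toward the scooter.
General Doppler shift: f' = f · (v + v_o)/(v + v_s).
f' = 724 × (335 + 47.78)/(335 + 5.833) = 724 × 382.78/340.83 ≈ 813 Hz.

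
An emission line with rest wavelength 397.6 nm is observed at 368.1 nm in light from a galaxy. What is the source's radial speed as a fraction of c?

0.077

λ'/λ₀ = 0.9258 < 1 (blueshift), so the source is approaching.
λ'/λ₀ = √((1 − β)/(1 + β)) for an approaching source ⇒ β = (1 − r²)/(1 + r²) with r = λ'/λ₀.
β = (1 − 0.8571)/(1 + 0.8571) ≈ 0.077.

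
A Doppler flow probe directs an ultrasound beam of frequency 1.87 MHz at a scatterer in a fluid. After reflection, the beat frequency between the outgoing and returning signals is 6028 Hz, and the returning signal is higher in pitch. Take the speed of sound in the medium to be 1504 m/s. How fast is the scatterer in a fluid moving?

Double Doppler shift off a moving reflector: f₂ = f₀ · (v + u)/(v − u) (u > 0 toward emitter).
Returning signal is higher, so f₂ = f₀ + Δf = 1870000 + 6028 = 1876028 Hz.
Rearranging, u = v · (f₂ − f₀)/(f₂ + f₀) = 1504 × 6028/3746028 ≈ 2.42 m/s.
So the scatterer in a fluid is moving at 2.42 m/s toward the emitter.

2.42 m/s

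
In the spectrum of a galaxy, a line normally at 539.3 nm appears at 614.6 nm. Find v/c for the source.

0.130c

λ'/λ₀ = 1.1396 > 1 (redshift), so the source is receding.
λ'/λ₀ = √((1 + β)/(1 − β)) for a receding source ⇒ β = (r² − 1)/(r² + 1) with r = λ'/λ₀.
β = (1.2987 − 1)/(1.2987 + 1) ≈ 0.130.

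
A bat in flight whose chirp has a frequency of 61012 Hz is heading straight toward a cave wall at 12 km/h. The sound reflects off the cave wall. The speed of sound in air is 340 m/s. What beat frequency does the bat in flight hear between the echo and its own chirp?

1208 Hz

12 km/h = 3.333 m/s.
The cave wall receives the sound from a moving source: f₁ = f₀ · v/(v − v_e) = 61012 × 340/336.67 ≈ 61616 Hz.
On the return leg the bat in flight is a moving observer: f₂ = f₁ · (v + v_e)/v = 61616 × 343.33/340 ≈ 62220 Hz.
Equivalently f₂ = f₀ · (v + v_e)/(v − v_e).
Beat against the emitted tone: |f₂ − f₀| = 2v_e·f₀/(v − v_e) = 2 × 3.333 × 61012/336.67 ≈ 1208 Hz.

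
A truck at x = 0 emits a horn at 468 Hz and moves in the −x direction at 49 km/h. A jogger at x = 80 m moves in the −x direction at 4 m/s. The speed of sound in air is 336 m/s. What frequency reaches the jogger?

455 Hz

49 km/h = 13.61 m/s.
The observer lies on the +x side, so the source is heading away from the observer and the observer is heading toward the source.
With source receding and observer approaching, f' = f · (v + v_o)/(v + v_s).
f' = 468 × (336 + 4)/(336 + 13.61) = 468 × 340/349.61 ≈ 455 Hz.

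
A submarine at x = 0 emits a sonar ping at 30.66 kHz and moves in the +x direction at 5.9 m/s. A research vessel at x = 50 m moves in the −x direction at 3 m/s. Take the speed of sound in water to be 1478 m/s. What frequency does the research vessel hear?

30.8 kHz

The observer lies on the +x side, so the source is heading toward the observer and the observer is heading toward the source.
Both move, so f' = f · (v + v_o)/(v − v_s).
f' = 30.66 × (1478 + 3)/(1478 − 5.9) = 30.66 × 1481/1472.1 ≈ 30.8 kHz.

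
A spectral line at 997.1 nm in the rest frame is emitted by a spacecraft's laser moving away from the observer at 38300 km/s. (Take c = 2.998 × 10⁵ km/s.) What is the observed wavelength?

1133.8 nm

β = v/c = 38300/299800 = 0.1278.
Relativistic Doppler for wavelength: λ' = λ₀ · √((1 + β)/(1 − β)).
λ' = 997.1 × √(1.1278/0.8722) = 997.1 × 1.13707 ≈ 1133.8 nm.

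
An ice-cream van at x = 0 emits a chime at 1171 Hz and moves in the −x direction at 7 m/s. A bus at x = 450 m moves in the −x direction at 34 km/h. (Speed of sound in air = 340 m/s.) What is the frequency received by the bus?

34 km/h = 9.444 m/s.
The observer lies on the +x side, so the source is heading away from the observer and the observer is heading toward the source.
General Doppler shift: f' = f · (v + v_o)/(v + v_s).
f' = 1171 × (340 + 9.444)/(340 + 7) = 1171 × 349.44/347 ≈ 1179 Hz.

1179 Hz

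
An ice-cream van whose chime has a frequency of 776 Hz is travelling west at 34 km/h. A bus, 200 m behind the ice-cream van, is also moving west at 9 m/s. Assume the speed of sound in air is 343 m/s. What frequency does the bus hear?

775 Hz

34 km/h = 9.444 m/s.
The bus is behind, so the ice-cream van is moving away from it while the bus is moving toward the ice-cream van.
Both move, so f' = f · (v + v_o)/(v + v_s).
f' = 776 × (343 + 9)/(343 + 9.444) = 776 × 352/352.44 ≈ 775 Hz.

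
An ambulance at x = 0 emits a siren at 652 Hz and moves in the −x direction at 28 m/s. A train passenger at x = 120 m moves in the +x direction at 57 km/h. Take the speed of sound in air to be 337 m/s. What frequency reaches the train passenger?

574 Hz

57 km/h = 15.83 m/s.
The observer lies on the +x side, so the source is heading away from the observer and the observer is heading away from the source.
General Doppler shift: f' = f · (v − v_o)/(v + v_s).
f' = 652 × (337 − 15.83)/(337 + 28) = 652 × 321.17/365 ≈ 574 Hz.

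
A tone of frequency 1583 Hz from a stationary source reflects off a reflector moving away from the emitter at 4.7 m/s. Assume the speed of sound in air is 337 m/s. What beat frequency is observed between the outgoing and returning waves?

At the reflector (a moving observer), f₁ = f₀ · (v − u)/v = 1583 × 332.3/337 ≈ 1560.9 Hz.
The reflection then acts as a moving source: f₂ = f₁ · v/(v + u) ≈ 1539.5 Hz.
Equivalently f₂ = f₀ · (v − u)/(v + u).
Beat frequency: |f₂ − f₀| = 2u·f₀/(v + u) = 2 × 4.7 × 1583/341.7 ≈ 43.5 Hz.

43.5 Hz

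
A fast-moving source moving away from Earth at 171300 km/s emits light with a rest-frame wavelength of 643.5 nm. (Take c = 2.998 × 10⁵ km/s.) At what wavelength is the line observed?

β = v/c = 171300/299800 = 0.5714.
Relativistic Doppler for wavelength: λ' = λ₀ · √((1 + β)/(1 − β)).
λ' = 643.5 × √(1.5714/0.4286) = 643.5 × 1.91472 ≈ 1232.1 nm.

1232.1 nm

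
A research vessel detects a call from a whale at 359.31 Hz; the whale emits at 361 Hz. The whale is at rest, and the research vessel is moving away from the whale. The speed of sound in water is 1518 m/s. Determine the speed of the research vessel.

7.1 m/s

f' = f · (v − v_o)/v ⇒ v_o = v · |f'/f − 1|.
v_o = 1518 × |359.31/361 − 1| = 1518 × 0.004681 ≈ 7.1 m/s.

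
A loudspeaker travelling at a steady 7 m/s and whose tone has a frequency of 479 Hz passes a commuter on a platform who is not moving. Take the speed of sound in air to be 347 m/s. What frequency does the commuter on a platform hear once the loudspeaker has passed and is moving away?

Receding: f₂ = f · v/(v + v_s) = 479 × 347/354 ≈ 470 Hz.

470 Hz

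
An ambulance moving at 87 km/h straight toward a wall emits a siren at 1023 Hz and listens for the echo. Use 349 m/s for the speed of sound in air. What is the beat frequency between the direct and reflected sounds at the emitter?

152 Hz

87 km/h = 24.17 m/s.
The wall receives the sound from a moving source: f₁ = f₀ · v/(v − v_e) = 1023 × 349/324.83 ≈ 1099.1 Hz.
On the return leg the ambulance is a moving observer: f₂ = f₁ · (v + v_e)/v = 1099.1 × 373.17/349 ≈ 1175.2 Hz.
Beat against the emitted tone: |f₂ − f₀| = 2v_e·f₀/(v − v_e) = 2 × 24.17 × 1023/324.83 ≈ 152 Hz.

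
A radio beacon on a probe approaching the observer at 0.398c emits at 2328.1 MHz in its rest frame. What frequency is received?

3547.8 MHz

Relativistic Doppler for frequency: f' = f₀ · √((1 + β)/(1 − β)).
f' = 2328.1 × √(1.3980/0.6020) = 2328.1 × 1.52390 ≈ 3547.8 MHz.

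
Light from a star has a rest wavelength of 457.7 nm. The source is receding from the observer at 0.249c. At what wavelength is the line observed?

Relativistic Doppler for wavelength: λ' = λ₀ · √((1 + β)/(1 − β)).
λ' = 457.7 × √(1.2490/0.7510) = 457.7 × 1.28962 ≈ 590.3 nm.

590.3 nm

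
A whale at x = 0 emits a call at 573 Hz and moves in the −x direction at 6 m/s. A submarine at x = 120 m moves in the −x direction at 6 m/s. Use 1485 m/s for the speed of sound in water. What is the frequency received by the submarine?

The observer lies on the +x side, so the source is heading away from the observer and the observer is heading toward the source.
Both move, so f' = f · (v + v_o)/(v + v_s).
f' = 573 × (1485 + 6)/(1485 + 6) = 573 × 1491/1491 ≈ 573 Hz.

573 Hz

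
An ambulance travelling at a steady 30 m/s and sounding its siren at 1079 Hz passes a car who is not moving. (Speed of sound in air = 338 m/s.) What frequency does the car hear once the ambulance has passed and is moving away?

991 Hz

Receding: f₂ = f · v/(v + v_s) = 1079 × 338/368 ≈ 991 Hz.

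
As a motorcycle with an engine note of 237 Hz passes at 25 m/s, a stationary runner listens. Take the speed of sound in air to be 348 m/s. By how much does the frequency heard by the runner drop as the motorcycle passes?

Approaching: f₁ = f · v/(v − v_s) = 237 × 348/323 ≈ 255.3 Hz.
Receding: f₂ = f · v/(v + v_s) = 237 × 348/373 ≈ 221.1 Hz.
Drop: f₁ − f₂ = 2f·v·v_s/(v² − v_s²) = 2 × 237 × 348 × 25/(348² − 25²) ≈ 34.2 Hz.

34.2 Hz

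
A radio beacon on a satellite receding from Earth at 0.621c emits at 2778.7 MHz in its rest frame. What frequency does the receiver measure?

1343.6 MHz

Relativistic Doppler for frequency: f' = f₀ · √((1 − β)/(1 + β)).
f' = 2778.7 × √(0.3790/1.6210) = 2778.7 × 0.48354 ≈ 1343.6 MHz.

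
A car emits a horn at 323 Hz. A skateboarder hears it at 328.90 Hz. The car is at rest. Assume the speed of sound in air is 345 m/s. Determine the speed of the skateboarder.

6.3 m/s

f' > f, so the skateboarder is approaching.
f' = f · (v + v_o)/v ⇒ v_o = v · |f'/f − 1|.
v_o = 345 × |328.90/323 − 1| = 345 × 0.01827 ≈ 6.3 m/s.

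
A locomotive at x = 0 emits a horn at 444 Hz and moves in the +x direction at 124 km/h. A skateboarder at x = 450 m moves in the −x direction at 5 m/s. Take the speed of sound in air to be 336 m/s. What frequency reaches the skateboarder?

124 km/h = 34.44 m/s.
The observer lies on the +x side, so the source is heading toward the observer and the observer is heading toward the source.
Both move, so f' = f · (v + v_o)/(v − v_s).
f' = 444 × (336 + 5)/(336 − 34.44) = 444 × 341/301.56 ≈ 502 Hz.

502 Hz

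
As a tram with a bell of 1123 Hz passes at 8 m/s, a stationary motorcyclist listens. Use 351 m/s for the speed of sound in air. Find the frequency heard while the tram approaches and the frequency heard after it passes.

Approaching: f₁ = f · v/(v − v_s) = 1123 × 351/343 ≈ 1149 Hz.
Receding: f₂ = f · v/(v + v_s) = 1123 × 351/359 ≈ 1098 Hz.

1149 Hz approaching; 1098 Hz receding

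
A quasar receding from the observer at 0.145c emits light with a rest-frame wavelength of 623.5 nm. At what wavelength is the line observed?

Relativistic Doppler for wavelength: λ' = λ₀ · √((1 + β)/(1 − β)).
λ' = 623.5 × √(1.1450/0.8550) = 623.5 × 1.15723 ≈ 721.5 nm.

721.5 nm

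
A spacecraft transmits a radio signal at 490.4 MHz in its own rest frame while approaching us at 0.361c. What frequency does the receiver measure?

Relativistic Doppler for frequency: f' = f₀ · √((1 + β)/(1 − β)).
f' = 490.4 × √(1.3610/0.6390) = 490.4 × 1.45941 ≈ 715.7 MHz.

715.7 MHz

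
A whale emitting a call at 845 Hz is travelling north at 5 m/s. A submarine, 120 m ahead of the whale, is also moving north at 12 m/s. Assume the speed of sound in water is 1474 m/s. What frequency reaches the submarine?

The submarine is ahead, so the whale is moving toward it while the submarine is moving away from the whale.
General Doppler shift: f' = f · (v − v_o)/(v − v_s).
f' = 845 × (1474 − 12)/(1474 − 5) = 845 × 1462/1469 ≈ 841 Hz.

841 Hz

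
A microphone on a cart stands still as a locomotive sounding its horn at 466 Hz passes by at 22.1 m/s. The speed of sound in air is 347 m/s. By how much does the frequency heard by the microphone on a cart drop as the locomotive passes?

Approaching: f₁ = f · v/(v − v_s) = 466 × 347/324.9 ≈ 497.7 Hz.
Receding: f₂ = f · v/(v + v_s) = 466 × 347/369.1 ≈ 438.1 Hz.
Drop: f₁ − f₂ = 2f·v·v_s/(v² − v_s²) = 2 × 466 × 347 × 22.1/(347² − 22.1²) ≈ 59.6 Hz.

59.6 Hz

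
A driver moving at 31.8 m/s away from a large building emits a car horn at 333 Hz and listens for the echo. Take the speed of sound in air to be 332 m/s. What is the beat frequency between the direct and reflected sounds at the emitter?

58.2 Hz

The large building receives the sound from a moving source: f₁ = f₀ · v/(v + v_e) = 333 × 332/363.8 ≈ 303.9 Hz.
On the return leg the driver is a moving observer: f₂ = f₁ · (v − v_e)/v = 303.9 × 300.2/332 ≈ 274.8 Hz.
Beat against the emitted tone: |f₂ − f₀| = 2v_e·f₀/(v + v_e) = 2 × 31.8 × 333/363.8 ≈ 58.2 Hz.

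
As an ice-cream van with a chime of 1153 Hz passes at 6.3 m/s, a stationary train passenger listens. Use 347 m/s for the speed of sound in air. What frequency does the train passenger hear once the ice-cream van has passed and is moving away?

Receding: f₂ = f · v/(v + v_s) = 1153 × 347/353.3 ≈ 1132 Hz.

1132 Hz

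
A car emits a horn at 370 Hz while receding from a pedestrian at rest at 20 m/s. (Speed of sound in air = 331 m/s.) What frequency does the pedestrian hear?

349 Hz

With the source moving away from a stationary observer, f' = f · v/(v + v_s).
f' = 370 × 331/(331 + 20) = 370 × 331/351 ≈ 349 Hz.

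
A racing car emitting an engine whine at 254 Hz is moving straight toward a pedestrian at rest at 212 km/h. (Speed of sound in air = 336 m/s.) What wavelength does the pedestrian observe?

212 km/h = 58.89 m/s.
Only the source moves, toward the listener, so f' = f · v/(v − v_s).
f' = 254 × 336/(336 − 58.89) ≈ 308 Hz.
λ' = v/f' = 336/307.978 ≈ 1.09 m.

1.09 m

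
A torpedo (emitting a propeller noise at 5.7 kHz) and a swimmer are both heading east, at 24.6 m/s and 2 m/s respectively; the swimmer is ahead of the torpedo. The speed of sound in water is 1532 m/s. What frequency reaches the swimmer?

The swimmer is ahead, so the torpedo is moving toward it while the swimmer is moving away from the torpedo.
Both move, so f' = f · (v − v_o)/(v − v_s).
f' = 5.7 × (1532 − 2)/(1532 − 24.6) = 5.7 × 1530/1507.4 ≈ 5.79 kHz.

5.79 kHz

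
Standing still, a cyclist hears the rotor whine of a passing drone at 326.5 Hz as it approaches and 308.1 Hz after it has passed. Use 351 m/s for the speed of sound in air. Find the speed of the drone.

f₁/f₂ = (v + v_s)/(v − v_s), so v_s = v · (f₁ − f₂)/(f₁ + f₂).
v_s = 351 × (326.5 − 308.1)/(326.5 + 308.1) = 351 × 18.4/634.6 ≈ 10.2 m/s.

10.2 m/s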